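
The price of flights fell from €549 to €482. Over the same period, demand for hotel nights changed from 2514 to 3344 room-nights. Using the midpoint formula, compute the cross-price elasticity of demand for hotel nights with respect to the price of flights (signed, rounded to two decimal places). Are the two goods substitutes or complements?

-2.18; complements

%ΔQ_{hotel nights} = (3344 − 2514)/avg = 830/2929 = 0.283373…
%ΔP_{flights} = (482 − 549)/avg = -67/515.5 = -0.129970…
E_cross = (830/2929) / (-67/515.5) = -2.1802…
E_cross < 0 ⇒ the goods are complements.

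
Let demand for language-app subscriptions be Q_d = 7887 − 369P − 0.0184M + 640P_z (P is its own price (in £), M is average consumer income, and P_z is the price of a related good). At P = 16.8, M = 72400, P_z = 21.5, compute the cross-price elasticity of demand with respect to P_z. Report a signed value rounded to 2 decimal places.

At the given values, Q_d = 7887 − 369(16.8) − 0.0184(72400) + 640(21.5) = 14115.64.
∂Q_d/∂P_z = 640.
E = (640) × (21.5/14115.64) = 0.9748…

0.97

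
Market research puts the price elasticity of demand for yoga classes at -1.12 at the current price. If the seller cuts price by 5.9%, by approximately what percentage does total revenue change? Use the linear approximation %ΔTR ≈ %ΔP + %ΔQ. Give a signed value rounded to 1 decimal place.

+0.7%

%ΔQ ≈ Ed × %ΔP = (-1.12) × (-5.9%) = +6.6080%
%ΔTR ≈ %ΔP + %ΔQ = (-5.9%) + (+6.6080%) = +0.7080%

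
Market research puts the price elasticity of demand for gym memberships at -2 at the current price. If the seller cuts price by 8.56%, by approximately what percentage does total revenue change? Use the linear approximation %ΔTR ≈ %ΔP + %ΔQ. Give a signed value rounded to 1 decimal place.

+8.6%

%ΔQ ≈ Ed × %ΔP = (-2) × (-8.56%) = +17.1200%
%ΔTR ≈ %ΔP + %ΔQ = (-8.56%) + (+17.1200%) = +8.5600%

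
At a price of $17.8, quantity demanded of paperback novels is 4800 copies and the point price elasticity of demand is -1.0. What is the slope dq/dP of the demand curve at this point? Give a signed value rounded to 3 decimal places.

Ed = (dq/dP)·(P/q) ⇒ dq/dP = Ed·q/P = (-1.0)·4800/17.8 = -269.66292…

-269.663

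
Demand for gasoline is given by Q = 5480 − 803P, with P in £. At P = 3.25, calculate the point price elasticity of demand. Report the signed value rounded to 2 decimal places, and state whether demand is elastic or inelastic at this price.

dQ/dP = −803. At P = 3.25, Q = 5480 − 803(3.25) = 2870.25.
Ed = (dQ/dP)·(P/Q) = −803 × (3.25/2870.25) = -0.9092…
|Ed| = 0.91 < 1, so demand is inelastic.

-0.91; inelastic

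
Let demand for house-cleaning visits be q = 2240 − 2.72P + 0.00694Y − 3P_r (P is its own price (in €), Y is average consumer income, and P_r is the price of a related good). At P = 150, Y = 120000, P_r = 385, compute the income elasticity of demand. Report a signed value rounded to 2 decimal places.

At the given values, q = 2240 − 2.72(150) + 0.00694(120000) − 3(385) = 1509.8.
∂q/∂Y = 0.00694.
E = (0.00694) × (120000/1509.8) = 0.5515…

0.55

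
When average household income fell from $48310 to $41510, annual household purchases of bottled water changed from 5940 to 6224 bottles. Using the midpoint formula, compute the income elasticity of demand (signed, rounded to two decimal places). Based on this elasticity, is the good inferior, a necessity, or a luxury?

-0.31; inferior

%ΔQ = (6224 − 5940)/[( 5940 + 6224)/2] = 284/6082 = 0.046695…
%ΔIncome = (41510 − 48310)/[( 48310 + 41510)/2] = -6800/44910 = -0.151413…
E_income = (284/6082) / (-6800/44910) = -0.3083…
E_income < 0 ⇒ inferior good.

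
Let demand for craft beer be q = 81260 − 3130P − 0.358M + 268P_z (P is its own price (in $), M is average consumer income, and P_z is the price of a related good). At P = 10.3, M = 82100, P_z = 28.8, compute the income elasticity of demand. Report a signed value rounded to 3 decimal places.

-1.075

At the given values, q = 81260 − 3130(10.3) − 0.358(82100) + 268(28.8) = 27347.6.
∂q/∂M = -0.358.
E = (-0.358) × (82100/27347.6) = -1.07474…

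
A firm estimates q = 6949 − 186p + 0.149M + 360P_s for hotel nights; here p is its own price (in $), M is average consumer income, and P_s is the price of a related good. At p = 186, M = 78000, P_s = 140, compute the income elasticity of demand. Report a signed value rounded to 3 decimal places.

0.338

At the given values, q = 6949 − 186(186) + 0.149(78000) + 360(140) = 34375.
∂q/∂M = 0.149.
E = (0.149) × (78000/34375) = 0.33809…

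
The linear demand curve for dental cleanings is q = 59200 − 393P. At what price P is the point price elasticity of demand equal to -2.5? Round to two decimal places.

Ed = −393P/(59200 − 393P). Set this equal to -2.5:
393P = 2.5·(59200 − 393P) ⇒ 393P(1 + 2.5) = 2.5·59200
P = 2.5·59200 / (393·3.5) = 107.5972…

107.60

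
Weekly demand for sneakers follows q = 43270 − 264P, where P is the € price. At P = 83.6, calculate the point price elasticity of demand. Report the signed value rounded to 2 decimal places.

dq/dP = −264. At P = 83.6, q = 43270 − 264(83.6) = 21199.6.
Ed = (dq/dP)·(P/q) = −264 × (83.6/21199.6) = -1.0410…

-1.04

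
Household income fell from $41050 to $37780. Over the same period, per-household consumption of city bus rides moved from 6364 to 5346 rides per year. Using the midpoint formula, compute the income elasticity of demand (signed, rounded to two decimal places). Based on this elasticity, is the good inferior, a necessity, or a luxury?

%ΔQ = (5346 − 6364)/[( 6364 + 5346)/2] = -1018/5855 = -0.173868…
%ΔIncome = (37780 − 41050)/[( 41050 + 37780)/2] = -3270/39415 = -0.082963…
E_income = (-1018/5855) / (-3270/39415) = 2.0957…
E_income > 1 ⇒ normal good, luxury.

2.10; luxury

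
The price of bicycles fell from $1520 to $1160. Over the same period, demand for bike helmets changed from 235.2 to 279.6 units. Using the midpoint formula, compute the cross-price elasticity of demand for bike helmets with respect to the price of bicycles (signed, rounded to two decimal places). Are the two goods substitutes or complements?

%ΔQ_{bike helmets} = (279.6 − 235.2)/avg = 44.4/257.4 = 0.172494…
%ΔP_{bicycles} = (1160 − 1520)/avg = -360/1340 = -0.268656…
E_cross = (44.4/257.4) / (-360/1340) = -0.6420…
E_cross < 0 ⇒ the goods are complements.

-0.64; complements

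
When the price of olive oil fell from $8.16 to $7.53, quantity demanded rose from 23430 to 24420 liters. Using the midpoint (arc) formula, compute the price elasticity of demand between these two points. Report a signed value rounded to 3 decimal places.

-0.515

%ΔQ = (24420 − 23430) / [(23430 + 24420)/2] = 990/23925 = 0.041379…
%ΔP = (7.53 − 8.16) / [(8.16 + 7.53)/2] = -0.63/7.845 = -0.080305…
Arc Ed = %ΔQ / %ΔP = (990/23925) / (-0.63/7.845) = -0.51527…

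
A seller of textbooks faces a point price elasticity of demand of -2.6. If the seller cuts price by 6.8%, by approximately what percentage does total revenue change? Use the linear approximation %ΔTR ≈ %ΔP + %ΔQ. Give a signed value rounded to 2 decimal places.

%ΔQ ≈ Ed × %ΔP = (-2.6) × (-6.8%) = +17.6800%
%ΔTR ≈ %ΔP + %ΔQ = (-6.8%) + (+17.6800%) = +10.8800%

+10.88%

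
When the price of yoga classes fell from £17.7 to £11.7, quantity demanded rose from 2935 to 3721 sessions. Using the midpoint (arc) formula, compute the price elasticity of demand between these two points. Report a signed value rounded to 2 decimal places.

-0.58

%ΔQ = (3721 − 2935) / [(2935 + 3721)/2] = 786/3328 = 0.236177…
%ΔP = (11.7 − 17.7) / [(17.7 + 11.7)/2] = -6/14.7 = -0.408163…
Arc Ed = %ΔQ / %ΔP = (786/3328) / (-6/14.7) = -0.5786…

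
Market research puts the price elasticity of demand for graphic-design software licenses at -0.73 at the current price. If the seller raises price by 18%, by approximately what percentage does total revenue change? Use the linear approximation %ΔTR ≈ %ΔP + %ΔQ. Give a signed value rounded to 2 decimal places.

%ΔQ ≈ Ed × %ΔP = (-0.73) × (+18%) = -13.1400%
%ΔTR ≈ %ΔP + %ΔQ = (+18%) + (-13.1400%) = +4.8600%

+4.86%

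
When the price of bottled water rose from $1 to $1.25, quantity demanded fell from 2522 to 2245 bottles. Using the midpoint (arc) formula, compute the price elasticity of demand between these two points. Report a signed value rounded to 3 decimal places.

%ΔQ = (2245 − 2522) / [(2522 + 2245)/2] = -277/2383.5 = -0.116215…
%ΔP = (1.25 − 1) / [(1 + 1.25)/2] = 0.25/1.125 = 0.222222…
Arc Ed = %ΔQ / %ΔP = (-277/2383.5) / (0.25/1.125) = -0.52297…

-0.523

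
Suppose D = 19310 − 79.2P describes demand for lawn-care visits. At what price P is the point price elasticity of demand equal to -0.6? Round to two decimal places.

91.43

Ed = −79.2P/(19310 − 79.2P). Set this equal to -0.6:
79.2P = 0.6·(19310 − 79.2P) ⇒ 79.2P(1 + 0.6) = 0.6·19310
P = 0.6·19310 / (79.2·1.6) = 91.4299…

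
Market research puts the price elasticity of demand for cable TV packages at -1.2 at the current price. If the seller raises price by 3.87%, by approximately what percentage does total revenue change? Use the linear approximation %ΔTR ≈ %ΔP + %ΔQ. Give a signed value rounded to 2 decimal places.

%ΔQ ≈ Ed × %ΔP = (-1.2) × (+3.87%) = -4.6440%
%ΔTR ≈ %ΔP + %ΔQ = (+3.87%) + (-4.6440%) = -0.7740%

-0.77%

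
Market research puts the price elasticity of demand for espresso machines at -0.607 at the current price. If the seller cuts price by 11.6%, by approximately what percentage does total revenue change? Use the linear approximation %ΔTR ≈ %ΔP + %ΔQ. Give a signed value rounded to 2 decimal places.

%ΔQ ≈ Ed × %ΔP = (-0.607) × (-11.6%) = +7.0412%
%ΔTR ≈ %ΔP + %ΔQ = (-11.6%) + (+7.0412%) = -4.5588%

-4.56%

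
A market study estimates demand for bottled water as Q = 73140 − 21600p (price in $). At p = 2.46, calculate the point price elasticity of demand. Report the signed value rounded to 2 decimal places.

dQ/dp = −21600. At p = 2.46, Q = 73140 − 21600(2.46) = 20004.
Ed = (dQ/dp)·(p/Q) = −21600 × (2.46/20004) = -2.6562…

-2.66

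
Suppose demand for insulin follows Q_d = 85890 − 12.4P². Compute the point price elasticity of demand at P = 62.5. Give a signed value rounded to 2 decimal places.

dQ_d/dP = −2·12.4·P = -1550. At P = 62.5, Q_d = 37452.5.
Ed = (dQ_d/dP)·(P/Q_d) = (-1550) × (62.5/37452.5) = -2.5866…

-2.59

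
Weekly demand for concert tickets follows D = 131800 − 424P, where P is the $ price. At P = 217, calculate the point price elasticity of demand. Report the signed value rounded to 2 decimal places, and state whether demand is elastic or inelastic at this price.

dD/dP = −424. At P = 217, D = 131800 − 424(217) = 39792.
Ed = (dD/dP)·(P/D) = −424 × (217/39792) = -2.3122…
|Ed| = 2.31 > 1, so demand is elastic.

-2.31; elastic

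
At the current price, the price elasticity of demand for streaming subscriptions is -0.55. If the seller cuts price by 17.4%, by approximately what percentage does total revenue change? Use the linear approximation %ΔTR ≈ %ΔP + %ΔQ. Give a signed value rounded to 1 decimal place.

%ΔQ ≈ Ed × %ΔP = (-0.55) × (-17.4%) = +9.5700%
%ΔTR ≈ %ΔP + %ΔQ = (-17.4%) + (+9.5700%) = -7.8300%

-7.8%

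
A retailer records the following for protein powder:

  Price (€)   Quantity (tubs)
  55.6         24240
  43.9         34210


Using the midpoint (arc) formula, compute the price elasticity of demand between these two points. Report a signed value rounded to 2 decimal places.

%ΔQ = (34210 − 24240) / [(24240 + 34210)/2] = 9970/29225 = 0.341146…
%ΔP = (43.9 − 55.6) / [(55.6 + 43.9)/2] = -11.7/49.75 = -0.235175…
Arc Ed = %ΔQ / %ΔP = (9970/29225) / (-11.7/49.75) = -1.4506…

-1.45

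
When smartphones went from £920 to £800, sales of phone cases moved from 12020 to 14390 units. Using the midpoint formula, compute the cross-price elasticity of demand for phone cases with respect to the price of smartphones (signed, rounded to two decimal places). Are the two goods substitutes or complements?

-1.29; complements

%ΔQ_{phone cases} = (14390 − 12020)/avg = 2370/13205 = 0.179477…
%ΔP_{smartphones} = (800 − 920)/avg = -120/860 = -0.139534…
E_cross = (2370/13205) / (-120/860) = -1.2862…
E_cross < 0 ⇒ the goods are complements.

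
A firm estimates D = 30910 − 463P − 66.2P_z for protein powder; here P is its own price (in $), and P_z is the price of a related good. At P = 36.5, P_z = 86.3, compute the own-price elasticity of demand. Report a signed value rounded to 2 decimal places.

At the given values, D = 30910 − 463(36.5) − 66.2(86.3) = 8297.44.
∂D/∂P = −463.
E = (-463) × (36.5/8297.44) = -2.0367…

-2.04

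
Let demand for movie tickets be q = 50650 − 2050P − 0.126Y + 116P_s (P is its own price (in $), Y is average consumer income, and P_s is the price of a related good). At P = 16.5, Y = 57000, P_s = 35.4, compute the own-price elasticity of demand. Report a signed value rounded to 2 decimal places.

At the given values, q = 50650 − 2050(16.5) − 0.126(57000) + 116(35.4) = 13749.4.
∂q/∂P = −2050.
E = (-2050) × (16.5/13749.4) = -2.4601…

-2.46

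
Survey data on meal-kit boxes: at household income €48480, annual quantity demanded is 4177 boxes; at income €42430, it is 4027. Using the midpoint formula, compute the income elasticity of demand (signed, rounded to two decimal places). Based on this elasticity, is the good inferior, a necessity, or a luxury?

%ΔQ = (4027 − 4177)/[( 4177 + 4027)/2] = -150/4102 = -0.036567…
%ΔIncome = (42430 − 48480)/[( 48480 + 42430)/2] = -6050/45455 = -0.133098…
E_income = (-150/4102) / (-6050/45455) = 0.2747…
0 < E_income < 1 ⇒ normal good, necessity.

0.27; necessity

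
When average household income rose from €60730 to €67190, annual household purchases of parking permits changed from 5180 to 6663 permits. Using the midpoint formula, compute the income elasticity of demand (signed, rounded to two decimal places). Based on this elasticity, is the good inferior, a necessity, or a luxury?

2.48; luxury

%ΔQ = (6663 − 5180)/[( 5180 + 6663)/2] = 1483/5921.5 = 0.250443…
%ΔIncome = (67190 − 60730)/[( 60730 + 67190)/2] = 6460/63960 = 0.101000…
E_income = (1483/5921.5) / (6460/63960) = 2.4796…
E_income > 1 ⇒ normal good, luxury.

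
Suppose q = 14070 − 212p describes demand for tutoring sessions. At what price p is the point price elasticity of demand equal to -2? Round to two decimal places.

Ed = −212p/(14070 − 212p). Set this equal to -2:
212p = 2·(14070 − 212p) ⇒ 212p(1 + 2) = 2·14070
p = 2·14070 / (212·3) = 44.2452…

44.25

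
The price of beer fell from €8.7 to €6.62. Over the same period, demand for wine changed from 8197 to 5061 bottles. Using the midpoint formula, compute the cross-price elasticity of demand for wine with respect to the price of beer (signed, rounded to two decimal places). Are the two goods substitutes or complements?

%ΔQ_{wine} = (5061 − 8197)/avg = -3136/6629 = -0.473072…
%ΔP_{beer} = (6.62 − 8.7)/avg = -2.08/7.66 = -0.271540…
E_cross = (-3136/6629) / (-2.08/7.66) = 1.7421…
E_cross > 0 ⇒ the goods are substitutes.

1.74; substitutes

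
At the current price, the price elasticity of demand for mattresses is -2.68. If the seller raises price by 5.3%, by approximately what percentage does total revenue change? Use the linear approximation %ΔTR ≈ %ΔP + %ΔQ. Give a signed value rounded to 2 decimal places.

-8.90%

%ΔQ ≈ Ed × %ΔP = (-2.68) × (+5.3%) = -14.2040%
%ΔTR ≈ %ΔP + %ΔQ = (+5.3%) + (-14.2040%) = -8.9040%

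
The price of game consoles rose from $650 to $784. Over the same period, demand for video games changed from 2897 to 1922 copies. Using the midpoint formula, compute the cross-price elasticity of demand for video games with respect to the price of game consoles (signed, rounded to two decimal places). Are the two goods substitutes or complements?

-2.17; complements

%ΔQ_{video games} = (1922 − 2897)/avg = -975/2409.5 = -0.404648…
%ΔP_{game consoles} = (784 − 650)/avg = 134/717 = 0.186889…
E_cross = (-975/2409.5) / (134/717) = -2.1651…
E_cross < 0 ⇒ the goods are complements.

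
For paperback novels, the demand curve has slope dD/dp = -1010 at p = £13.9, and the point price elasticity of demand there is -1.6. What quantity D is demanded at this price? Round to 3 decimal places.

Ed = (dD/dp)·(p/D) ⇒ D = (dD/dp)·p/Ed = (-1010)·13.9/(-1.6) = 8774.375

8774.375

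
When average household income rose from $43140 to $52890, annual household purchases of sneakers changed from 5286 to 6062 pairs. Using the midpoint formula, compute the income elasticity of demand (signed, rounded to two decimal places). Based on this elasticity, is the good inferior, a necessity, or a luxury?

%ΔQ = (6062 − 5286)/[( 5286 + 6062)/2] = 776/5674 = 0.136764…
%ΔIncome = (52890 − 43140)/[( 43140 + 52890)/2] = 9750/48015 = 0.203061…
E_income = (776/5674) / (9750/48015) = 0.6735…
0 < E_income < 1 ⇒ normal good, necessity.

0.67; necessity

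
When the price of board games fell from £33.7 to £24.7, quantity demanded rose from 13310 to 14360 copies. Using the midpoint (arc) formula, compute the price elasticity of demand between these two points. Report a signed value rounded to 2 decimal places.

%ΔQ = (14360 − 13310) / [(13310 + 14360)/2] = 1050/13835 = 0.075894…
%ΔP = (24.7 − 33.7) / [(33.7 + 24.7)/2] = -9/29.2 = -0.308219…
Arc Ed = %ΔQ / %ΔP = (1050/13835) / (-9/29.2) = -0.2462…

-0.25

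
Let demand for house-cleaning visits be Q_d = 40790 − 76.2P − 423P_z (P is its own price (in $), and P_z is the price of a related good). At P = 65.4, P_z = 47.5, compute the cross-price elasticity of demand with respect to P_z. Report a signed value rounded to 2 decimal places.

At the given values, Q_d = 40790 − 76.2(65.4) − 423(47.5) = 15714.02.
∂Q_d/∂P_z = -423.
E = (-423) × (47.5/15714.02) = -1.2786…

-1.28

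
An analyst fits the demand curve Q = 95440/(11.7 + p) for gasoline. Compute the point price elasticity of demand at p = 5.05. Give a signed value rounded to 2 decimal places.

dQ/dp = −95440/(11.7 + p)² = -340.174. At p = 5.05, Q = 5697.91.
Ed = (dQ/dp)·(p/Q) = (-340.174) × (5.05/5697.91) = -0.3014…

-0.30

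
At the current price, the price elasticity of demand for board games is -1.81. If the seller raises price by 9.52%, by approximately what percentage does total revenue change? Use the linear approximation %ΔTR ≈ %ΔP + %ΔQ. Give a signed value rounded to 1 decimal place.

-7.7%

%ΔQ ≈ Ed × %ΔP = (-1.81) × (+9.52%) = -17.2312%
%ΔTR ≈ %ΔP + %ΔQ = (+9.52%) + (-17.2312%) = -7.7112%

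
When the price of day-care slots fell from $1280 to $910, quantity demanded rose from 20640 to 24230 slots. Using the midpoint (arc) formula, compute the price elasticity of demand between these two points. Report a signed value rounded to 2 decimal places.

%ΔQ = (24230 − 20640) / [(20640 + 24230)/2] = 3590/22435 = 0.160017…
%ΔP = (910 − 1280) / [(1280 + 910)/2] = -370/1095 = -0.337899…
Arc Ed = %ΔQ / %ΔP = (3590/22435) / (-370/1095) = -0.4735…

-0.47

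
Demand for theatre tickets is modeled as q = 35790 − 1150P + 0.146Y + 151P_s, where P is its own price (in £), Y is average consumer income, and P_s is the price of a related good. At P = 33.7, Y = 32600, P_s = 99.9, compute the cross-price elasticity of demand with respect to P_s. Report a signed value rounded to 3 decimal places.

0.894

At the given values, q = 35790 − 1150(33.7) + 0.146(32600) + 151(99.9) = 16879.5.
∂q/∂P_s = 151.
E = (151) × (99.9/16879.5) = 0.89368…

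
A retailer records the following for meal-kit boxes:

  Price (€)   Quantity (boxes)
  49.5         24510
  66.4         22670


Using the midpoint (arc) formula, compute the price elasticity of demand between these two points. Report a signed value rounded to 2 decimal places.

%ΔQ = (22670 − 24510) / [(24510 + 22670)/2] = -1840/23590 = -0.077999…
%ΔP = (66.4 − 49.5) / [(49.5 + 66.4)/2] = 16.9/57.95 = 0.291630…
Arc Ed = %ΔQ / %ΔP = (-1840/23590) / (16.9/57.95) = -0.2674…

-0.27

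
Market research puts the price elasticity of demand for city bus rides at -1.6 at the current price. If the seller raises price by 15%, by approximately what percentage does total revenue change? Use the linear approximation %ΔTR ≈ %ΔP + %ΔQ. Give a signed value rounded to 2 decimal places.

-9.00%

%ΔQ ≈ Ed × %ΔP = (-1.6) × (+15%) = -24.0000%
%ΔTR ≈ %ΔP + %ΔQ = (+15%) + (-24.0000%) = -9.0000%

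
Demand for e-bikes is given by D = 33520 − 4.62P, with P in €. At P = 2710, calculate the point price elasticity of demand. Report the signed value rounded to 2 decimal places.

dD/dP = −4.62. At P = 2710, D = 33520 − 4.62(2710) = 20999.8.
Ed = (dD/dP)·(P/D) = −4.62 × (2710/20999.8) = -0.5962…

-0.60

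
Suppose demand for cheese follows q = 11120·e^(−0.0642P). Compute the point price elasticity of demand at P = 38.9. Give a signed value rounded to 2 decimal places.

-2.50

dq/dP = −0.0642·q = -58.7545. At P = 38.9, q = 915.18.
Ed = (dq/dP)·(P/q) = (-58.7545) × (38.9/915.18) = -2.4973…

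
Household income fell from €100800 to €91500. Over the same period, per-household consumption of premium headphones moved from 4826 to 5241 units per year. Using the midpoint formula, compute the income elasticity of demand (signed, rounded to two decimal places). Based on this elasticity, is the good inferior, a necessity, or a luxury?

-0.85; inferior

%ΔQ = (5241 − 4826)/[( 4826 + 5241)/2] = 415/5033.5 = 0.082447…
%ΔIncome = (91500 − 100800)/[( 100800 + 91500)/2] = -9300/96150 = -0.096723…
E_income = (415/5033.5) / (-9300/96150) = -0.8524…
E_income < 0 ⇒ inferior good.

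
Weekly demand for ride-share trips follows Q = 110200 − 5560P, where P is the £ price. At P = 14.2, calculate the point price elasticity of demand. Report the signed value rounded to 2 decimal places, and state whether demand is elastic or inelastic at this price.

dQ/dP = −5560. At P = 14.2, Q = 110200 − 5560(14.2) = 31248.
Ed = (dQ/dP)·(P/Q) = −5560 × (14.2/31248) = -2.5266…
|Ed| = 2.53 > 1, so demand is elastic.

-2.53; elastic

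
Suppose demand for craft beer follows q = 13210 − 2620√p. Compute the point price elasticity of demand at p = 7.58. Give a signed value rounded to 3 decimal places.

-0.601

dq/dp = −2620/(2√p) = -475.813. At p = 7.58, q = 5996.67.
Ed = (dq/dp)·(p/q) = (-475.813) × (7.58/5996.67) = -0.60144…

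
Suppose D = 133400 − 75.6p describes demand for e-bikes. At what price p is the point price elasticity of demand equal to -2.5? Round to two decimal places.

Ed = −75.6p/(133400 − 75.6p). Set this equal to -2.5:
75.6p = 2.5·(133400 − 75.6p) ⇒ 75.6p(1 + 2.5) = 2.5·133400
p = 2.5·133400 / (75.6·3.5) = 1260.3930…

1260.39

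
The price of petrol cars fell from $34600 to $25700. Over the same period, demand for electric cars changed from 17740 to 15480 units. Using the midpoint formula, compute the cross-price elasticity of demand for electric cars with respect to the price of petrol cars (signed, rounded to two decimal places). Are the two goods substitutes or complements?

0.46; substitutes

%ΔQ_{electric cars} = (15480 − 17740)/avg = -2260/16610 = -0.136062…
%ΔP_{petrol cars} = (25700 − 34600)/avg = -8900/30150 = -0.295190…
E_cross = (-2260/16610) / (-8900/30150) = 0.4609…
E_cross > 0 ⇒ the goods are substitutes.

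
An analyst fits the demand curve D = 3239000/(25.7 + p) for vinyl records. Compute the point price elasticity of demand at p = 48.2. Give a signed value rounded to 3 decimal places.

dD/dp = −3239000/(25.7 + p)² = -593.092. At p = 48.2, D = 43829.5.
Ed = (dD/dp)·(p/D) = (-593.092) × (48.2/43829.5) = -0.65223…

-0.652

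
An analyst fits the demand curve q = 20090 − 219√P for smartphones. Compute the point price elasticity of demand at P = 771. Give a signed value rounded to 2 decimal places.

dq/dP = −219/(2√P) = -3.94355. At P = 771, q = 14009.1.
Ed = (dq/dP)·(P/q) = (-3.94355) × (771/14009.1) = -0.2170…

-0.22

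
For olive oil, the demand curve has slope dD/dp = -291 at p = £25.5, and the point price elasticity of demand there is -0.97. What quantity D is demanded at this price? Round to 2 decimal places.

7650.00

Ed = (dD/dp)·(p/D) ⇒ D = (dD/dp)·p/Ed = (-291)·25.5/(-0.97) = 7650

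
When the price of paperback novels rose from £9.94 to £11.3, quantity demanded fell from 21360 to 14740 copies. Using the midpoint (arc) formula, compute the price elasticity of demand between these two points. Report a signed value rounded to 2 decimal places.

%ΔQ = (14740 − 21360) / [(21360 + 14740)/2] = -6620/18050 = -0.366759…
%ΔP = (11.3 − 9.94) / [(9.94 + 11.3)/2] = 1.36/10.62 = 0.128060…
Arc Ed = %ΔQ / %ΔP = (-6620/18050) / (1.36/10.62) = -2.8639…

-2.86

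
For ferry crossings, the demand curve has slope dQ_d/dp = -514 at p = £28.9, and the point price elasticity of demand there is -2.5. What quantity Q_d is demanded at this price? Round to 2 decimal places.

Ed = (dQ_d/dp)·(p/Q_d) ⇒ Q_d = (dQ_d/dp)·p/Ed = (-514)·28.9/(-2.5) = 5941.84

5941.84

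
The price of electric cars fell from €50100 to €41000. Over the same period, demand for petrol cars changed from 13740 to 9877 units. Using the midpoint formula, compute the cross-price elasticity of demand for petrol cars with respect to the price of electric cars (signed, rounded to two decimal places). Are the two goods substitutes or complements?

1.64; substitutes

%ΔQ_{petrol cars} = (9877 − 13740)/avg = -3863/11808.5 = -0.327137…
%ΔP_{electric cars} = (41000 − 50100)/avg = -9100/45550 = -0.199780…
E_cross = (-3863/11808.5) / (-9100/45550) = 1.6374…
E_cross > 0 ⇒ the goods are substitutes.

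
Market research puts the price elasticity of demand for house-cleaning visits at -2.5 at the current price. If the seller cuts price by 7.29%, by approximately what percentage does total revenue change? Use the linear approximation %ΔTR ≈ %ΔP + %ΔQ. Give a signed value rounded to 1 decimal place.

%ΔQ ≈ Ed × %ΔP = (-2.5) × (-7.29%) = +18.2250%
%ΔTR ≈ %ΔP + %ΔQ = (-7.29%) + (+18.2250%) = +10.9350%

+10.9%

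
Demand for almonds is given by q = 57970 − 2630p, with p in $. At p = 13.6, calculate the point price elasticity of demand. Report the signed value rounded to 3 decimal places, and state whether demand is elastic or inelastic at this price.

-1.611; elastic

dq/dp = −2630. At p = 13.6, q = 57970 − 2630(13.6) = 22202.
Ed = (dq/dp)·(p/q) = −2630 × (13.6/22202) = -1.61102…
|Ed| = 1.611 > 1, so demand is elastic.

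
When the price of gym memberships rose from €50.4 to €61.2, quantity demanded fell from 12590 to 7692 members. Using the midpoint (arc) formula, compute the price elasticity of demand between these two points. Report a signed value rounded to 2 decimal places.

-2.50

%ΔQ = (7692 − 12590) / [(12590 + 7692)/2] = -4898/10141 = -0.482989…
%ΔP = (61.2 − 50.4) / [(50.4 + 61.2)/2] = 10.8/55.8 = 0.193548…
Arc Ed = %ΔQ / %ΔP = (-4898/10141) / (10.8/55.8) = -2.4954…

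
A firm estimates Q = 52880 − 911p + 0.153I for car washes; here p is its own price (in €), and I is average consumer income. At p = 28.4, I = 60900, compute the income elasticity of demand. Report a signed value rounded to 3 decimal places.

0.257

At the given values, Q = 52880 − 911(28.4) + 0.153(60900) = 36325.3.
∂Q/∂I = 0.153.
E = (0.153) × (60900/36325.3) = 0.25650…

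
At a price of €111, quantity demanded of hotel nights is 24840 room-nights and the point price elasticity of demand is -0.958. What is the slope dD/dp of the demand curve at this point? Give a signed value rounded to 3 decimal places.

-214.385

Ed = (dD/dp)·(p/D) ⇒ dD/dp = Ed·D/p = (-0.958)·24840/111 = -214.38486…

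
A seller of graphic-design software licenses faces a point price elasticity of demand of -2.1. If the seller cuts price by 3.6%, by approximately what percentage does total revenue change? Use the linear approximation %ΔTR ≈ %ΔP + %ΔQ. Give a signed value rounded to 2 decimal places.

%ΔQ ≈ Ed × %ΔP = (-2.1) × (-3.6%) = +7.5600%
%ΔTR ≈ %ΔP + %ΔQ = (-3.6%) + (+7.5600%) = +3.9600%

+3.96%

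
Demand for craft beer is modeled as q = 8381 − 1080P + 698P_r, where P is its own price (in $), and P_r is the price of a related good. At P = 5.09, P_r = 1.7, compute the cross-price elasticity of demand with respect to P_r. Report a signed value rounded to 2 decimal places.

0.29

At the given values, q = 8381 − 1080(5.09) + 698(1.7) = 4070.4.
∂q/∂P_r = 698.
E = (698) × (1.7/4070.4) = 0.2915…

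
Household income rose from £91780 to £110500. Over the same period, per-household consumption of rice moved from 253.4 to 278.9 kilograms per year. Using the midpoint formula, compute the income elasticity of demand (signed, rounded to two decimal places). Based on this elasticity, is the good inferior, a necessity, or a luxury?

0.52; necessity

%ΔQ = (278.9 − 253.4)/[( 253.4 + 278.9)/2] = 25.5/266.15 = 0.095810…
%ΔIncome = (110500 − 91780)/[( 91780 + 110500)/2] = 18720/101140 = 0.185089…
E_income = (25.5/266.15) / (18720/101140) = 0.5176…
0 < E_income < 1 ⇒ normal good, necessity.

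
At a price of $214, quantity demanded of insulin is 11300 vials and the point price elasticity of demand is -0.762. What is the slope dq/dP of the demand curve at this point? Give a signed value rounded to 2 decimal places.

-40.24

Ed = (dq/dP)·(P/q) ⇒ dq/dP = Ed·q/P = (-0.762)·11300/214 = -40.2364…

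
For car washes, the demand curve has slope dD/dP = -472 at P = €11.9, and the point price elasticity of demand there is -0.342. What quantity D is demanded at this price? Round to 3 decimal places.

16423.392

Ed = (dD/dP)·(P/D) ⇒ D = (dD/dP)·P/Ed = (-472)·11.9/(-0.342) = 16423.39181…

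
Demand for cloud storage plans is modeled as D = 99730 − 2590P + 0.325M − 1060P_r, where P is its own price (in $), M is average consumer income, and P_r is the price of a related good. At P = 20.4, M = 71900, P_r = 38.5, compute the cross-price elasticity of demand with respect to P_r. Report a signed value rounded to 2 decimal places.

At the given values, D = 99730 − 2590(20.4) + 0.325(71900) − 1060(38.5) = 29451.5.
∂D/∂P_r = -1060.
E = (-1060) × (38.5/29451.5) = -1.3856…

-1.39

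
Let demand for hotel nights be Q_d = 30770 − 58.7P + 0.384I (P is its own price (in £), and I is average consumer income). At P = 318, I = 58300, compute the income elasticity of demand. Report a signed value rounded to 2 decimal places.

At the given values, Q_d = 30770 − 58.7(318) + 0.384(58300) = 34490.6.
∂Q_d/∂I = 0.384.
E = (0.384) × (58300/34490.6) = 0.6490…

0.65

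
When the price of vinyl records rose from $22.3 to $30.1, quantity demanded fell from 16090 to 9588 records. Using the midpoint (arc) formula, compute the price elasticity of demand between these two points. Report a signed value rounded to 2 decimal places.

%ΔQ = (9588 − 16090) / [(16090 + 9588)/2] = -6502/12839 = -0.506425…
%ΔP = (30.1 − 22.3) / [(22.3 + 30.1)/2] = 7.8/26.2 = 0.297709…
Arc Ed = %ΔQ / %ΔP = (-6502/12839) / (7.8/26.2) = -1.7010…

-1.70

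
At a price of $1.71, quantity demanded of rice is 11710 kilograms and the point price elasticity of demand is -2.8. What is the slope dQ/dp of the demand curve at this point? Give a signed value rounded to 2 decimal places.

Ed = (dQ/dp)·(p/Q) ⇒ dQ/dp = Ed·Q/p = (-2.8)·11710/1.71 = -19174.2690…

-19174.27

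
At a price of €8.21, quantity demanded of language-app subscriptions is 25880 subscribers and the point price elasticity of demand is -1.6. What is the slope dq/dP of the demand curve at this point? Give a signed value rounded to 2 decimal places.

-5043.61

Ed = (dq/dP)·(P/q) ⇒ dq/dP = Ed·q/P = (-1.6)·25880/8.21 = -5043.6053…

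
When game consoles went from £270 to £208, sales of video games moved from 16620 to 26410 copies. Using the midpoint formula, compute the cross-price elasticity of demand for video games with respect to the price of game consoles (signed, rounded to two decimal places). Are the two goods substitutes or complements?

-1.75; complements

%ΔQ_{video games} = (26410 − 16620)/avg = 9790/21515 = 0.455031…
%ΔP_{game consoles} = (208 − 270)/avg = -62/239 = -0.259414…
E_cross = (9790/21515) / (-62/239) = -1.7540…
E_cross < 0 ⇒ the goods are complements.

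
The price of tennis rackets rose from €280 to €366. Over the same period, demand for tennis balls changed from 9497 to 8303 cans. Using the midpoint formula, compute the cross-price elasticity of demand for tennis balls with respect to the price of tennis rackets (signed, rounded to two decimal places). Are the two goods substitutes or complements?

-0.50; complements

%ΔQ_{tennis balls} = (8303 − 9497)/avg = -1194/8900 = -0.134157…
%ΔP_{tennis rackets} = (366 − 280)/avg = 86/323 = 0.266253…
E_cross = (-1194/8900) / (86/323) = -0.5038…
E_cross < 0 ⇒ the goods are complements.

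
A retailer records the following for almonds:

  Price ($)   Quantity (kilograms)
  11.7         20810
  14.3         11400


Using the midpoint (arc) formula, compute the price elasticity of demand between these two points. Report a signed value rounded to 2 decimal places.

-2.92

%ΔQ = (11400 − 20810) / [(20810 + 11400)/2] = -9410/16105 = -0.584290…
%ΔP = (14.3 − 11.7) / [(11.7 + 14.3)/2] = 2.6/13 = 0.2
Arc Ed = %ΔQ / %ΔP = (-9410/16105) / (2.6/13) = -2.9214…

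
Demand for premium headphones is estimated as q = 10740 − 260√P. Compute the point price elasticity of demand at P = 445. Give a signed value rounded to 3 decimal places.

-0.522

dq/dP = −260/(2√P) = -6.16259. At P = 445, q = 5255.29.
Ed = (dq/dP)·(P/q) = (-6.16259) × (445/5255.29) = -0.52182…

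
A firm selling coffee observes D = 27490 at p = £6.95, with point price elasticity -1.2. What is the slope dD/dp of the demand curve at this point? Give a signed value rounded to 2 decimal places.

-4746.47

Ed = (dD/dp)·(p/D) ⇒ dD/dp = Ed·D/p = (-1.2)·27490/6.95 = -4746.4748…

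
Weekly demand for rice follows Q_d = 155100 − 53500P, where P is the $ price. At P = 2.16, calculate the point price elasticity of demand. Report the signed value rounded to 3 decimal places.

dQ_d/dP = −53500. At P = 2.16, Q_d = 155100 − 53500(2.16) = 39540.
Ed = (dQ_d/dP)·(P/Q_d) = −53500 × (2.16/39540) = -2.92261…

-2.923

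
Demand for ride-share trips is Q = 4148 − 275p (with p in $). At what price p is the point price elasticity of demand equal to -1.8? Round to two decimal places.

9.70

Ed = −275p/(4148 − 275p). Set this equal to -1.8:
275p = 1.8·(4148 − 275p) ⇒ 275p(1 + 1.8) = 1.8·4148
p = 1.8·4148 / (275·2.8) = 9.6966…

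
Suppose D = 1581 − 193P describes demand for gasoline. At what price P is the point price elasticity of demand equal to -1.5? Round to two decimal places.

Ed = −193P/(1581 − 193P). Set this equal to -1.5:
193P = 1.5·(1581 − 193P) ⇒ 193P(1 + 1.5) = 1.5·1581
P = 1.5·1581 / (193·2.5) = 4.9150…

4.92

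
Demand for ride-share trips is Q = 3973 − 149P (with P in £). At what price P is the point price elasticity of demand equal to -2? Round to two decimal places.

Ed = −149P/(3973 − 149P). Set this equal to -2:
149P = 2·(3973 − 149P) ⇒ 149P(1 + 2) = 2·3973
P = 2·3973 / (149·3) = 17.7762…

17.78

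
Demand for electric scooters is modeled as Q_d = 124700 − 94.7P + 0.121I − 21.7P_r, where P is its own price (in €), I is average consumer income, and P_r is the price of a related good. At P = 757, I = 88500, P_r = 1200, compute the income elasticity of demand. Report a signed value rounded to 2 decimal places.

At the given values, Q_d = 124700 − 94.7(757) + 0.121(88500) − 21.7(1200) = 37680.6.
∂Q_d/∂I = 0.121.
E = (0.121) × (88500/37680.6) = 0.2841…

0.28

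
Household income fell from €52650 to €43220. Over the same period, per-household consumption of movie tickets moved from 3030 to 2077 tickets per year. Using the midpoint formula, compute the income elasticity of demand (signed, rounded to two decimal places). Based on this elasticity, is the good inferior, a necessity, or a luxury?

1.90; luxury

%ΔQ = (2077 − 3030)/[( 3030 + 2077)/2] = -953/2553.5 = -0.373213…
%ΔIncome = (43220 − 52650)/[( 52650 + 43220)/2] = -9430/47935 = -0.196724…
E_income = (-953/2553.5) / (-9430/47935) = 1.8971…
E_income > 1 ⇒ normal good, luxury.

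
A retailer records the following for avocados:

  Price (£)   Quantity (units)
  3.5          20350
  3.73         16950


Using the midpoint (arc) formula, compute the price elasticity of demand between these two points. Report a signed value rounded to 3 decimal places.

%ΔQ = (16950 − 20350) / [(20350 + 16950)/2] = -3400/18650 = -0.182305…
%ΔP = (3.73 − 3.5) / [(3.5 + 3.73)/2] = 0.23/3.615 = 0.063623…
Arc Ed = %ΔQ / %ΔP = (-3400/18650) / (0.23/3.615) = -2.86536…

-2.865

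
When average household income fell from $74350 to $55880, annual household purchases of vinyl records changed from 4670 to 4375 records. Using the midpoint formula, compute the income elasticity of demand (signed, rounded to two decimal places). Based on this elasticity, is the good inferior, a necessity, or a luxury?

0.23; necessity

%ΔQ = (4375 − 4670)/[( 4670 + 4375)/2] = -295/4522.5 = -0.065229…
%ΔIncome = (55880 − 74350)/[( 74350 + 55880)/2] = -18470/65115 = -0.283652…
E_income = (-295/4522.5) / (-18470/65115) = 0.2299…
0 < E_income < 1 ⇒ normal good, necessity.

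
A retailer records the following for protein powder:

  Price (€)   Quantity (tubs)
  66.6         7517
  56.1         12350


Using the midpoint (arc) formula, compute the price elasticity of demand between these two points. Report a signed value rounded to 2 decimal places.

%ΔQ = (12350 − 7517) / [(7517 + 12350)/2] = 4833/9933.5 = 0.486535…
%ΔP = (56.1 − 66.6) / [(66.6 + 56.1)/2] = -10.5/61.35 = -0.171149…
Arc Ed = %ΔQ / %ΔP = (4833/9933.5) / (-10.5/61.35) = -2.8427…

-2.84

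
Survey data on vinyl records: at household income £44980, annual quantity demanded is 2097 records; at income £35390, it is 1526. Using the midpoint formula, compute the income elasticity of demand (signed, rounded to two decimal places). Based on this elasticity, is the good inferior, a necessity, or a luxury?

1.32; luxury

%ΔQ = (1526 − 2097)/[( 2097 + 1526)/2] = -571/1811.5 = -0.315208…
%ΔIncome = (35390 − 44980)/[( 44980 + 35390)/2] = -9590/40185 = -0.238646…
E_income = (-571/1811.5) / (-9590/40185) = 1.3208…
E_income > 1 ⇒ normal good, luxury.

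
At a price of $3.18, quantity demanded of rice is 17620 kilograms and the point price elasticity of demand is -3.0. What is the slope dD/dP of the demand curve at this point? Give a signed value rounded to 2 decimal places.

Ed = (dD/dP)·(P/D) ⇒ dD/dP = Ed·D/P = (-3.0)·17620/3.18 = -16622.6415…

-16622.64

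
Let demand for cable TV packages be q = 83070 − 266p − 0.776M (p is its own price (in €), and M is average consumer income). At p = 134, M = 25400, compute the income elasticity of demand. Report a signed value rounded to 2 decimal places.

At the given values, q = 83070 − 266(134) − 0.776(25400) = 27715.6.
∂q/∂M = -0.776.
E = (-0.776) × (25400/27715.6) = -0.7111…

-0.71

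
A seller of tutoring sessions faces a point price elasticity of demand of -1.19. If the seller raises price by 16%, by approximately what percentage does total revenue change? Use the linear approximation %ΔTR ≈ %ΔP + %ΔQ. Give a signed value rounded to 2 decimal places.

-3.04%

%ΔQ ≈ Ed × %ΔP = (-1.19) × (+16%) = -19.0400%
%ΔTR ≈ %ΔP + %ΔQ = (+16%) + (-19.0400%) = -3.0400%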